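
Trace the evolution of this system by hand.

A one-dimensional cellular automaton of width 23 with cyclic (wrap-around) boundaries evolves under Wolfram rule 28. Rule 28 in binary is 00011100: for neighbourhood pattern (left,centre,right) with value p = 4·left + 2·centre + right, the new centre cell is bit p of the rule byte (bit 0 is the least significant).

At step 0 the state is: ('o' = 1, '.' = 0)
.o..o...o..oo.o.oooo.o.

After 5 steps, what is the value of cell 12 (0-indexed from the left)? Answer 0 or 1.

0

gen 0: .o..o...o..oo.o.oooo.o.
gen 1: .oo.oo..oo.o..o.o....oo
gen 2: .o..o.o.o..oo.o.oo...o.
gen 3: .oo.o.o.oo.o..o.o.o..oo
gen 4: .o..o.o.o..oo.o.o.oo.o.
gen 5: .oo.o.o.oo.o..o.o.o..oo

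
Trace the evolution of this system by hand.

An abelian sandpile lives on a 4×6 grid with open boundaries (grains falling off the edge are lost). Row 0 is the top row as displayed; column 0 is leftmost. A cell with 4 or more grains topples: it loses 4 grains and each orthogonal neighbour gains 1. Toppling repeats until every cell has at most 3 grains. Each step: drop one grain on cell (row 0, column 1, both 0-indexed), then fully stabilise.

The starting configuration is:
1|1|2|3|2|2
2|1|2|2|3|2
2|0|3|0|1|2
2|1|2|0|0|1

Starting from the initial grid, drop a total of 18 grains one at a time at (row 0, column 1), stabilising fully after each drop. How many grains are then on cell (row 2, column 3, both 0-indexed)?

2

0) 1|1|2|3|2|2
2|1|2|2|3|2
2|0|3|0|1|2
2|1|2|0|0|1
1) 1|2|2|3|2|2
2|1|2|2|3|2
2|0|3|0|1|2
2|1|2|0|0|1
2) 1|3|2|3|2|2
2|1|2|2|3|2
2|0|3|0|1|2
2|1|2|0|0|1
3) 2|0|3|3|2|2
2|2|2|2|3|2
2|0|3|0|1|2
2|1|2|0|0|1
4) 2|1|3|3|2|2
2|2|2|2|3|2
2|0|3|0|1|2
2|1|2|0|0|1
5) 2|2|3|3|2|2
2|2|2|2|3|2
2|0|3|0|1|2
2|1|2|0|0|1
6) 2|3|3|3|2|2
2|2|2|2|3|2
2|0|3|0|1|2
2|1|2|0|0|1
7) 3|1|1|0|3|2
2|3|3|3|3|2
2|0|3|0|1|2
2|1|2|0|0|1
8) 3|2|1|0|3|2
2|3|3|3|3|2
2|0|3|0|1|2
2|1|2|0|0|1
9) 3|3|1|0|3|2
2|3|3|3|3|2
2|0|3|0|1|2
2|1|2|0|0|1
10) 1|2|3|2|0|3
0|2|2|1|1|3
3|2|0|2|2|2
2|1|3|0|0|1
11) 1|3|3|2|0|3
0|2|2|1|1|3
3|2|0|2|2|2
2|1|3|0|0|1
12) 2|1|0|3|0|3
0|3|3|1|1|3
3|2|0|2|2|2
2|1|3|0|0|1
13) 2|2|0|3|0|3
0|3|3|1|1|3
3|2|0|2|2|2
2|1|3|0|0|1
14) 2|3|0|3|0|3
0|3|3|1|1|3
3|2|0|2|2|2
2|1|3|0|0|1
15) 3|1|2|3|0|3
1|1|0|2|1|3
3|3|1|2|2|2
2|1|3|0|0|1
16) 3|2|2|3|0|3
1|1|0|2|1|3
3|3|1|2|2|2
2|1|3|0|0|1
17) 3|3|2|3|0|3
1|1|0|2|1|3
3|3|1|2|2|2
2|1|3|0|0|1
18) 0|1|3|3|0|3
2|2|0|2|1|3
3|3|1|2|2|2
2|1|3|0|0|1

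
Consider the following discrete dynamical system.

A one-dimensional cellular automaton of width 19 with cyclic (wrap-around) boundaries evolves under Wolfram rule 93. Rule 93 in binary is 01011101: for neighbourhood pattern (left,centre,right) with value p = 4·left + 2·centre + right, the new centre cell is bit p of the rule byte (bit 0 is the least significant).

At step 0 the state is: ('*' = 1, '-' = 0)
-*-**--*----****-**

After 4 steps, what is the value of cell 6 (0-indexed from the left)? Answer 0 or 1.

0

[0] -*-**--*----****-**
[1] -*-***-****-*--*-**
[2] -*-*-*-*--*-**-*-**
[3] -*-*-*-**-*-**-*-**
[4] -*-*-*-**-*-**-*-**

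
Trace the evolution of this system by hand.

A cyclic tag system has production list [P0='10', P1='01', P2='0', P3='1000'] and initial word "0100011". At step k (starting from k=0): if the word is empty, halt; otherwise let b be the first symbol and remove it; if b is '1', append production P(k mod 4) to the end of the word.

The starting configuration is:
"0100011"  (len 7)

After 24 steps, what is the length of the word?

0

0) "0100011"  (len 7)
1) "100011"  (len 6)
2) "0001101"  (len 7)
3) "001101"  (len 6)
4) "01101"  (len 5)
5) "1101"  (len 4)
6) "10101"  (len 5)
7) "01010"  (len 5)
8) "1010"  (len 4)
9) "01010"  (len 5)
10) "1010"  (len 4)
11) "0100"  (len 4)
12) "100"  (len 3)
13) "0010"  (len 4)
14) "010"  (len 3)
15) "10"  (len 2)
16) "01000"  (len 5)
17) "1000"  (len 4)
18) "00001"  (len 5)
19) "0001"  (len 4)
20) "001"  (len 3)
21) "01"  (len 2)
22) "1"  (len 1)
23) "0"  (len 1)
24) (halted — word empty)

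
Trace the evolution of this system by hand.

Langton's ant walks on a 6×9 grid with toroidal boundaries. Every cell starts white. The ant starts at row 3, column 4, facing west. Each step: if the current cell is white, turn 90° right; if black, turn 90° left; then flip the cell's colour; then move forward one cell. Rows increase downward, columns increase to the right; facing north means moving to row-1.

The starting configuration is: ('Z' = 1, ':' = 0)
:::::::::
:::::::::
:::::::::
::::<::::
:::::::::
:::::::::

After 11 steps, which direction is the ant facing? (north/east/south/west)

0) :::::::::
:::::::::
:::::::::
::::<::::
:::::::::
:::::::::
1) :::::::::
:::::::::
::::^::::
::::Z::::
:::::::::
:::::::::
2) :::::::::
:::::::::
::::Z>:::
::::Z::::
:::::::::
:::::::::
3) :::::::::
:::::::::
::::ZZ:::
::::Zv:::
:::::::::
:::::::::
4) :::::::::
:::::::::
::::ZZ:::
::::<Z:::
:::::::::
:::::::::
5) :::::::::
:::::::::
::::ZZ:::
:::::Z:::
::::v::::
:::::::::
6) :::::::::
:::::::::
::::ZZ:::
:::::Z:::
:::<Z::::
:::::::::
7) :::::::::
:::::::::
::::ZZ:::
:::^:Z:::
:::ZZ::::
:::::::::
8) :::::::::
:::::::::
::::ZZ:::
:::Z>Z:::
:::ZZ::::
:::::::::
9) :::::::::
:::::::::
::::ZZ:::
:::ZZZ:::
:::Zv::::
:::::::::
10) :::::::::
:::::::::
::::ZZ:::
:::ZZZ:::
:::Z:>:::
:::::::::
11) :::::::::
:::::::::
::::ZZ:::
:::ZZZ:::
:::Z:Z:::
:::::v:::

south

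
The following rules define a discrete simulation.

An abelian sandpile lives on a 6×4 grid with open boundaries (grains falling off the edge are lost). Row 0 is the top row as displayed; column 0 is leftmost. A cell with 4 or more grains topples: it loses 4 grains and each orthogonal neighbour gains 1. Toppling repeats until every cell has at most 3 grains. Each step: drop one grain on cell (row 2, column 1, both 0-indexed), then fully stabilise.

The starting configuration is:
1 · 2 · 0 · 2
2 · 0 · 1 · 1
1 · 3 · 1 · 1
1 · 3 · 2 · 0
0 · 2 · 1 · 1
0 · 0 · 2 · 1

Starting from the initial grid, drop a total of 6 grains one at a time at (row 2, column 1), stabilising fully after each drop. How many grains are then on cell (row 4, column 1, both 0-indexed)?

step 0: 1 · 2 · 0 · 2
2 · 0 · 1 · 1
1 · 3 · 1 · 1
1 · 3 · 2 · 0
0 · 2 · 1 · 1
0 · 0 · 2 · 1
step 1: 1 · 2 · 0 · 2
2 · 1 · 1 · 1
2 · 1 · 2 · 1
2 · 0 · 3 · 0
0 · 3 · 1 · 1
0 · 0 · 2 · 1
step 2: 1 · 2 · 0 · 2
2 · 1 · 1 · 1
2 · 2 · 2 · 1
2 · 0 · 3 · 0
0 · 3 · 1 · 1
0 · 0 · 2 · 1
step 3: 1 · 2 · 0 · 2
2 · 1 · 1 · 1
2 · 3 · 2 · 1
2 · 0 · 3 · 0
0 · 3 · 1 · 1
0 · 0 · 2 · 1
step 4: 1 · 2 · 0 · 2
2 · 2 · 1 · 1
3 · 0 · 3 · 1
2 · 1 · 3 · 0
0 · 3 · 1 · 1
0 · 0 · 2 · 1
step 5: 1 · 2 · 0 · 2
2 · 2 · 1 · 1
3 · 1 · 3 · 1
2 · 1 · 3 · 0
0 · 3 · 1 · 1
0 · 0 · 2 · 1
step 6: 1 · 2 · 0 · 2
2 · 2 · 1 · 1
3 · 2 · 3 · 1
2 · 1 · 3 · 0
0 · 3 · 1 · 1
0 · 0 · 2 · 1

3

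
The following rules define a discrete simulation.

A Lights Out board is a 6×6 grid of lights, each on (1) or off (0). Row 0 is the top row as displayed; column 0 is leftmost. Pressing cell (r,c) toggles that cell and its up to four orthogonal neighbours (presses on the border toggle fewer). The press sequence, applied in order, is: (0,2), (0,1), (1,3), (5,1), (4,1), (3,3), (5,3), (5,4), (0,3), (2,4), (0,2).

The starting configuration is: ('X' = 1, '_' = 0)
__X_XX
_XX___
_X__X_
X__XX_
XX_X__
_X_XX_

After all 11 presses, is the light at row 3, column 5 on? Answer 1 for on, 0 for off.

0

step 0: __X_XX
_XX___
_X__X_
X__XX_
XX_X__
_X_XX_
step 1: _X_XXX
_X____
_X__X_
X__XX_
XX_X__
_X_XX_
step 2: X_XXXX
______
_X__X_
X__XX_
XX_X__
_X_XX_
step 3: X_X_XX
__XXX_
_X_XX_
X__XX_
XX_X__
_X_XX_
step 4: X_X_XX
__XXX_
_X_XX_
X__XX_
X__X__
X_XXX_
step 5: X_X_XX
__XXX_
_X_XX_
XX_XX_
_XXX__
XXXXX_
step 6: X_X_XX
__XXX_
_X__X_
XXX___
_XX___
XXXXX_
step 7: X_X_XX
__XXX_
_X__X_
XXX___
_XXX__
XX____
step 8: X_X_XX
__XXX_
_X__X_
XXX___
_XXXX_
XX_XXX
step 9: X__X_X
__X_X_
_X__X_
XXX___
_XXXX_
XX_XXX
step 10: X__X_X
__X___
_X_X_X
XXX_X_
_XXXX_
XX_XXX
step 11: XXX__X
______
_X_X_X
XXX_X_
_XXXX_
XX_XXX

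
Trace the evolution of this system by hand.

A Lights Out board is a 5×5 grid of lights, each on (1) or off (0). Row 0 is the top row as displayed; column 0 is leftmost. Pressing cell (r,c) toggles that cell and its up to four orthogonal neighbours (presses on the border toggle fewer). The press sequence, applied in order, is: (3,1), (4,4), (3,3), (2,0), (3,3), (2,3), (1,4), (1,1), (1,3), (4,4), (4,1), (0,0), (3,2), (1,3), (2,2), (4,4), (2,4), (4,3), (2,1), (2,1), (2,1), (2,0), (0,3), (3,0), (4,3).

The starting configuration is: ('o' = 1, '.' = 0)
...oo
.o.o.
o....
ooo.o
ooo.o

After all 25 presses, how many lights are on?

step 0: ...oo
.o.o.
o....
ooo.o
ooo.o
step 1: ...oo
.o.o.
oo...
....o
o.o.o
step 2: ...oo
.o.o.
oo...
.....
o.oo.
step 3: ...oo
.o.o.
oo.o.
..ooo
o.o..
step 4: ...oo
oo.o.
...o.
o.ooo
o.o..
step 5: ...oo
oo.o.
.....
o....
o.oo.
step 6: ...oo
oo...
..ooo
o..o.
o.oo.
step 7: ...o.
oo.oo
..oo.
o..o.
o.oo.
step 8: .o.o.
..ooo
.ooo.
o..o.
o.oo.
step 9: .o...
.....
.oo..
o..o.
o.oo.
step 10: .o...
.....
.oo..
o..oo
o.o.o
step 11: .o...
.....
.oo..
oo.oo
.o..o
step 12: o....
o....
.oo..
oo.oo
.o..o
step 13: o....
o....
.o...
o.o.o
.oo.o
step 14: o..o.
o.ooo
.o.o.
o.o.o
.oo.o
step 15: o..o.
o..oo
..o..
o...o
.oo.o
step 16: o..o.
o..oo
..o..
o....
.ooo.
step 17: o..o.
o..o.
..ooo
o...o
.ooo.
step 18: o..o.
o..o.
..ooo
o..oo
.o..o
step 19: o..o.
oo.o.
oo.oo
oo.oo
.o..o
step 20: o..o.
o..o.
..ooo
o..oo
.o..o
step 21: o..o.
oo.o.
oo.oo
oo.oo
.o..o
step 22: o..o.
.o.o.
...oo
.o.oo
.o..o
step 23: o.o.o
.o...
...oo
.o.oo
.o..o
step 24: o.o.o
.o...
o..oo
o..oo
oo..o
step 25: o.o.o
.o...
o..oo
o...o
oooo.

13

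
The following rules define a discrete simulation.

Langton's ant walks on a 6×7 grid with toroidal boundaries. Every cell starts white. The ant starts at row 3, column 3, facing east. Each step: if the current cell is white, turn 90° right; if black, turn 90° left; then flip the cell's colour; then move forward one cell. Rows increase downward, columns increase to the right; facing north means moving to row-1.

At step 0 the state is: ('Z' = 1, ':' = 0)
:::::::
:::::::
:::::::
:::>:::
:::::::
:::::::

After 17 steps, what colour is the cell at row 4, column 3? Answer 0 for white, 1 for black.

1

k=0  :::::::
:::::::
:::::::
:::>:::
:::::::
:::::::
k=1  :::::::
:::::::
:::::::
:::Z:::
:::v:::
:::::::
k=2  :::::::
:::::::
:::::::
:::Z:::
::<Z:::
:::::::
k=3  :::::::
:::::::
:::::::
::^Z:::
::ZZ:::
:::::::
k=4  :::::::
:::::::
:::::::
::Z>:::
::ZZ:::
:::::::
k=5  :::::::
:::::::
:::^:::
::Z::::
::ZZ:::
:::::::
k=6  :::::::
:::::::
:::Z>::
::Z::::
::ZZ:::
:::::::
k=7  :::::::
:::::::
:::ZZ::
::Z:v::
::ZZ:::
:::::::
k=8  :::::::
:::::::
:::ZZ::
::Z<Z::
::ZZ:::
:::::::
k=9  :::::::
:::::::
:::^Z::
::ZZZ::
::ZZ:::
:::::::
k=10  :::::::
:::::::
::<:Z::
::ZZZ::
::ZZ:::
:::::::
k=11  :::::::
::^::::
::Z:Z::
::ZZZ::
::ZZ:::
:::::::
k=12  :::::::
::Z>:::
::Z:Z::
::ZZZ::
::ZZ:::
:::::::
k=13  :::::::
::ZZ:::
::ZvZ::
::ZZZ::
::ZZ:::
:::::::
k=14  :::::::
::ZZ:::
::<ZZ::
::ZZZ::
::ZZ:::
:::::::
k=15  :::::::
::ZZ:::
:::ZZ::
::vZZ::
::ZZ:::
:::::::
k=16  :::::::
::ZZ:::
:::ZZ::
:::>Z::
::ZZ:::
:::::::
k=17  :::::::
::ZZ:::
:::^Z::
::::Z::
::ZZ:::
:::::::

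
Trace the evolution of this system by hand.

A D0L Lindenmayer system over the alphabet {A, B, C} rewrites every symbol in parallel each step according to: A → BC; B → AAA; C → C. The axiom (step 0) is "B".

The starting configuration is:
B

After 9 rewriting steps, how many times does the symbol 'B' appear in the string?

k=0  B
k=1  AAA
k=2  BCBCBC
k=3  AAACAAACAAAC
k=4  BCBCBCCBCBCBCCBCBCBCC
k=5  AAACAAACAAACCAAACAAACAAACCAAACAAACAAACC
k=6  BCBCBCCBCBCBCCBCBCBCCCBCBCBCCBCBCBCCBCBCBCCCBCBCBCCBCBCBCCBCBCBCCC
k=7  AAACAAACAAACCAAACAAACAAACCAAACAAACAAACCCAAACAAACAAACCAAACAAACAAACCAAACAAACAAACCCAAACAAACAAACCAAACAAACAAACCAAACAAACAAACCC
k=8  BCBCBCCBCBCBCCBCBCBCCCBCBCBCCBCBCBCCBCBCBCCCBCBCBCCBCBCBCC…BCBCCBCBCBCCCBCBCBCCBCBCBCCBCBCBCCCBCBCBCCBCBCBCCBCBCBCCCC  (len 201)
k=9  AAACAAACAAACCAAACAAACAAACCAAACAAACAAACCCAAACAAACAAACCAAACA…ACCAAACAAACAAACCCAAACAAACAAACCAAACAAACAAACCAAACAAACAAACCCC  (len 363)

0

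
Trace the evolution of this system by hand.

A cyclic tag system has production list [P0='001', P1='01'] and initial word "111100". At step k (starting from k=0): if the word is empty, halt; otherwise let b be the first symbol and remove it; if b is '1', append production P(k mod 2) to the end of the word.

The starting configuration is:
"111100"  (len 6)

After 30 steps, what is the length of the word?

8

step 0: "111100"  (len 6)
step 1: "11100001"  (len 8)
step 2: "110000101"  (len 9)
step 3: "10000101001"  (len 11)
step 4: "000010100101"  (len 12)
step 5: "00010100101"  (len 11)
step 6: "0010100101"  (len 10)
step 7: "010100101"  (len 9)
step 8: "10100101"  (len 8)
step 9: "0100101001"  (len 10)
step 10: "100101001"  (len 9)
step 11: "00101001001"  (len 11)
step 12: "0101001001"  (len 10)
step 13: "101001001"  (len 9)
step 14: "0100100101"  (len 10)
step 15: "100100101"  (len 9)
step 16: "0010010101"  (len 10)
step 17: "010010101"  (len 9)
step 18: "10010101"  (len 8)
step 19: "0010101001"  (len 10)
step 20: "010101001"  (len 9)
step 21: "10101001"  (len 8)
step 22: "010100101"  (len 9)
step 23: "10100101"  (len 8)
step 24: "010010101"  (len 9)
step 25: "10010101"  (len 8)
step 26: "001010101"  (len 9)
step 27: "01010101"  (len 8)
step 28: "1010101"  (len 7)
step 29: "010101001"  (len 9)
step 30: "10101001"  (len 8)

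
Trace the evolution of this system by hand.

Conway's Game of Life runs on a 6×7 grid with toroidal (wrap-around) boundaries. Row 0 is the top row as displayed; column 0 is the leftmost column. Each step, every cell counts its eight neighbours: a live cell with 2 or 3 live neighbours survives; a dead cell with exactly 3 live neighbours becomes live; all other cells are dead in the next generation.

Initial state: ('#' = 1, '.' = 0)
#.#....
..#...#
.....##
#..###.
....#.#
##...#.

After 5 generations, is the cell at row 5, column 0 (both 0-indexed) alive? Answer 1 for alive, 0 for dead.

1

0) #.#....
..#...#
.....##
#..###.
....#.#
##...#.
1) #.#....
##...##
#..#...
#..#...
.#.#...
##...#.
2) ..#..#.
..#....
..#.#..
##.##..
.#..#.#
#.....#
3) .#....#
.##....
..#.#..
##..#..
.####.#
##....#
4) ......#
####...
#.#....
#...#..
...##.#
...#..#
5) .#.#..#
#.##..#
#.#...#
##..###
#..##.#
#..##.#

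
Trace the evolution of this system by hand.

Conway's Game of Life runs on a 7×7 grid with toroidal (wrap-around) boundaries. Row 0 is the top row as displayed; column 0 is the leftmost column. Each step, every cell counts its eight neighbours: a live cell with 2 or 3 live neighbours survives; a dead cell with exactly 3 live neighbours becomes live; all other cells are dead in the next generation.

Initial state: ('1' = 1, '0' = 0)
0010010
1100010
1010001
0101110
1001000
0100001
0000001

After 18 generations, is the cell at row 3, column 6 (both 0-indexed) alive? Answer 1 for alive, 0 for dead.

step 0: 0010010
1100010
1010001
0101110
1001000
0100001
0000001
step 1: 1100010
1010010
0011000
0101110
1101011
0000001
1000011
step 2: 0000110
1011100
0000011
0100010
0101000
0100100
0100010
step 3: 0110011
0001000
1111011
1010111
1100100
1100100
0000010
step 4: 0010111
0001000
0000000
0000000
0010100
1100111
0010110
step 5: 0010001
0001110
0000000
0000000
1101101
1110001
0010000
step 6: 0010110
0001110
0000100
1000000
0001011
0000011
0011001
step 7: 0010001
0000000
0001110
0000111
1000110
1011000
0011001
step 8: 0011000
0001110
0001001
0000000
1100000
1010010
1000001
step 9: 0011011
0000010
0001010
1000000
1100001
0000000
1011001
step 10: 1111010
0011010
0000101
1100000
1100001
0010000
1111111
step 11: 0000000
1000010
1111111
0100010
0010001
0000100
0000010
step 12: 0000001
1011010
0011000
0000000
0000010
0000010
0000000
step 13: 0000001
0111101
0111100
0000000
0000000
0000000
0000000
step 14: 1011010
0100100
1100110
0011000
0000000
0000000
0000000
step 15: 0111100
0000000
1100110
0111100
0000000
0000000
0000000
step 16: 0011000
1000010
1100110
1111110
0011000
0000000
0011000
step 17: 0111100
1011010
0000000
1000010
0000000
0000000
0011000
step 18: 0000000
0000000
0100100
0000000
0000000
0000000
0100100

0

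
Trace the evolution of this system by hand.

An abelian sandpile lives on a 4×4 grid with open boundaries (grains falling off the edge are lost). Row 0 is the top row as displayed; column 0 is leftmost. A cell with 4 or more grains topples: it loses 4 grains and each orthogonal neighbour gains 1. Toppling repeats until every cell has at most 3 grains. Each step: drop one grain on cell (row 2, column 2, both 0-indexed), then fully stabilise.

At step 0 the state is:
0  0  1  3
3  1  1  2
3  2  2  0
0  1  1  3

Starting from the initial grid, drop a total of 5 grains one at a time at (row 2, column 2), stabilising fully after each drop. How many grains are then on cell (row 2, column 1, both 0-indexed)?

k=0  0  0  1  3
3  1  1  2
3  2  2  0
0  1  1  3
k=1  0  0  1  3
3  1  1  2
3  2  3  0
0  1  1  3
k=2  0  0  1  3
3  1  2  2
3  3  0  1
0  1  2  3
k=3  0  0  1  3
3  1  2  2
3  3  1  1
0  1  2  3
k=4  0  0  1  3
3  1  2  2
3  3  2  1
0  1  2  3
k=5  0  0  1  3
3  1  2  2
3  3  3  1
0  1  2  3

3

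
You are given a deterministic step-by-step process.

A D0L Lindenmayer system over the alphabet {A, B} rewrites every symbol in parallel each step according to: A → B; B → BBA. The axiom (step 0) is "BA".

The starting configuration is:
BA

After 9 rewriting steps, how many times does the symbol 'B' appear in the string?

3363

k=0  BA
k=1  BBAB
k=2  BBABBABBBA
k=3  BBABBABBBABBABBBABBABBAB
k=4  BBABBABBBABBABBBABBABBABBBABBABBBABBABBABBBABBABBBABBABBBA
k=5  BBABBABBBABBABBBABBABBABBBABBABBBABBABBABBBABBABBBABBABBBA…BBABBABBBABBABBBABBABBABBBABBABBBABBABBABBBABBABBBABBABBAB  (len 140)
k=6  BBABBABBBABBABBBABBABBABBBABBABBBABBABBABBBABBABBBABBABBBA…BBABBABBBABBABBBABBABBABBBABBABBBABBABBABBBABBABBBABBABBBA  (len 338)
k=7  BBABBABBBABBABBBABBABBABBBABBABBBABBABBABBBABBABBBABBABBBA…BBABBABBBABBABBBABBABBABBBABBABBBABBABBABBBABBABBBABBABBAB  (len 816)
k=8  BBABBABBBABBABBBABBABBABBBABBABBBABBABBABBBABBABBBABBABBBA…BBABBABBBABBABBBABBABBABBBABBABBBABBABBABBBABBABBBABBABBBA  (len 1970)
k=9  BBABBABBBABBABBBABBABBABBBABBABBBABBABBABBBABBABBBABBABBBA…BBABBABBBABBABBBABBABBABBBABBABBBABBABBABBBABBABBBABBABBAB  (len 4756)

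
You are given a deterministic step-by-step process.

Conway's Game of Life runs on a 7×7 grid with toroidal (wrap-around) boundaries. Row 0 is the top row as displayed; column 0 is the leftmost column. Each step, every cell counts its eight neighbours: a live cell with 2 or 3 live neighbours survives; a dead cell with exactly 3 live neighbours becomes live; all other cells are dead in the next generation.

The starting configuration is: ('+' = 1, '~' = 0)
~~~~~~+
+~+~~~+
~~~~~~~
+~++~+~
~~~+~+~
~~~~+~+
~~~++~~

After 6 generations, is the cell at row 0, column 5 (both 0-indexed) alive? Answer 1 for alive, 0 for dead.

k=0  ~~~~~~+
+~+~~~+
~~~~~~~
+~++~+~
~~~+~+~
~~~~+~+
~~~++~~
k=1  +~~+~++
+~~~~~+
+~++~~~
~~++~~+
~~++~+~
~~~~~~~
~~~++~~
k=2  +~~+~+~
~~++++~
+~++~~~
~~~~~~+
~~+++~~
~~+~~~~
~~~++++
k=3  ~~~~~~~
~~~~~+~
~++~~++
~+~~+~~
~~++~~~
~~+~~~~
~~++~++
k=4  ~~~~+++
~~~~~++
+++~+++
++~~++~
~+++~~~
~+~~+~~
~~++~~~
k=5  ~~~++~+
~+~+~~~
~~++~~~
~~~~~~~
~~~+~+~
~+~~+~~
~~++~~~
k=6  ~~~~+~~
~~~~~~~
~~++~~~
~~+++~~
~~~~+~~
~~~~+~~
~~+~~+~

0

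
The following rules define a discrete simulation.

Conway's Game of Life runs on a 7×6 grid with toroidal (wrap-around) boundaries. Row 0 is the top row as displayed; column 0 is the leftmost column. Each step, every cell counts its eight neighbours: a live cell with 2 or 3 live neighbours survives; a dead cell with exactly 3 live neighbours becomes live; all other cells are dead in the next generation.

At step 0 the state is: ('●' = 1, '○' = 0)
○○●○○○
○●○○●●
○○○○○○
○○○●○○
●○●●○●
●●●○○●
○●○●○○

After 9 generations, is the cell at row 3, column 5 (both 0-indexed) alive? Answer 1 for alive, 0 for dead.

step 0: ○○●○○○
○●○○●●
○○○○○○
○○○●○○
●○●●○●
●●●○○●
○●○●○○
step 1: ●●●●●○
○○○○○○
○○○○●○
○○●●●○
○○○●○●
○○○○○●
○○○●○○
step 2: ○●●●●○
○●●○●●
○○○○●○
○○●○○●
○○●●○●
○○○○○○
●●○●○●
step 3: ○○○○○○
●●○○○●
●●●○●○
○○●○○●
○○●●●○
○●○●○●
●●○●○●
step 4: ○○●○●○
○○●○○●
○○●●●○
●○○○○●
●●○○○●
○●○○○●
○●○○○●
step 5: ●●●●●●
○●●○○●
●●●●●○
○○●●○○
○●○○●○
○●●○●●
○●●○●●
step 6: ○○○○○○
○○○○○○
●○○○●●
●○○○○●
●●○○●●
○○○○○○
○○○○○○
step 7: ○○○○○○
○○○○○●
●○○○●○
○○○○○○
○●○○●○
●○○○○●
○○○○○○
step 8: ○○○○○○
○○○○○●
○○○○○●
○○○○○●
●○○○○●
●○○○○●
○○○○○○
step 9: ○○○○○○
○○○○○○
●○○○●●
○○○○●●
○○○○●○
●○○○○●
○○○○○○

1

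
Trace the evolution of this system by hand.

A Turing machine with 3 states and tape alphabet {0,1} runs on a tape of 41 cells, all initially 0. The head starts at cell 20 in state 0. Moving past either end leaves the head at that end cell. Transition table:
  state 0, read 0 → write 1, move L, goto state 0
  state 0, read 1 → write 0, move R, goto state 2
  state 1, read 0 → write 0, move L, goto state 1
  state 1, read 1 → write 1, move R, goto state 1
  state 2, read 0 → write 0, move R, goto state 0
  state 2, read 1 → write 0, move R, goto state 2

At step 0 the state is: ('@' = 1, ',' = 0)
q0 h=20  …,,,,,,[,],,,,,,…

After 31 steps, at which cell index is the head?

[0] q0 h=20  …,,,,,,[,],,,,,,…
[1] q0 h=19  …,,,,,,[,]@,,,,,…
[2] q0 h=18  …,,,,,,[,]@@,,,,…
[3] q0 h=17  …,,,,,,[,]@@@,,,…
[4] q0 h=16  …,,,,,,[,]@@@@,,…
[5] q0 h=15  …,,,,,,[,]@@@@@,…
[6] q0 h=14  …,,,,,,[,]@@@@@@…
[7] q0 h=13  …,,,,,,[,]@@@@@@…
[8] q0 h=12  …,,,,,,[,]@@@@@@…
[9] q0 h=11  …,,,,,,[,]@@@@@@…
[10] q0 h=10  …,,,,,,[,]@@@@@@…
[11] q0 h= 9  …,,,,,,[,]@@@@@@…
[12] q0 h= 8  …,,,,,,[,]@@@@@@…
[13] q0 h= 7  …,,,,,,[,]@@@@@@…
[14] q0 h= 6  |,,,,,,[,]@@@@@@…
[15] q0 h= 5  |,,,,,[,]@@@@@@…
[16] q0 h= 4  |,,,,[,]@@@@@@…
[17] q0 h= 3  |,,,[,]@@@@@@…
[18] q0 h= 2  |,,[,]@@@@@@…
[19] q0 h= 1  |,[,]@@@@@@…
[20] q0 h= 0  |[,]@@@@@@…
[21] q0 h= 0  |[@]@@@@@@…
[22] q2 h= 1  |,[@]@@@@@@…
[23] q2 h= 2  |,,[@]@@@@@@…
[24] q2 h= 3  |,,,[@]@@@@@@…
[25] q2 h= 4  |,,,,[@]@@@@@@…
[26] q2 h= 5  |,,,,,[@]@@@@@@…
[27] q2 h= 6  |,,,,,,[@]@@@@@@…
[28] q2 h= 7  …,,,,,,[@]@@@@@@…
[29] q2 h= 8  …,,,,,,[@]@@@@@@…
[30] q2 h= 9  …,,,,,,[@]@@@@@@…
[31] q2 h=10  …,,,,,,[@]@@@@@@…

10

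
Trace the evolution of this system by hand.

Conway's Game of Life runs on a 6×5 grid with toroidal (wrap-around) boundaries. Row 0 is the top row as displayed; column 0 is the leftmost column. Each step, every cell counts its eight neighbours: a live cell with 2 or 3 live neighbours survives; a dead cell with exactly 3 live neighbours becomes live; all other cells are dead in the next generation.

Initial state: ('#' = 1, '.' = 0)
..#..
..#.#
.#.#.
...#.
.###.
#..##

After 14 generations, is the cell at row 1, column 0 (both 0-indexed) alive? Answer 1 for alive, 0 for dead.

1

[0] ..#..
..#.#
.#.#.
...#.
.###.
#..##
[1] ###..
.##..
...##
.#.##
##...
#...#
[2] ..###
....#
.#..#
.#.#.
.###.
..#.#
[3] #.#.#
..#.#
..###
.#.##
##..#
#...#
[4] .....
..#..
.#...
.#...
.##..
.....
[5] .....
.....
.##..
##...
.##..
.....
[6] .....
.....
###..
#....
###..
.....
[7] .....
.#...
##...
....#
##...
.#...
[8] .....
##...
##...
....#
##...
##...
[9] .....
##...
.#..#
....#
.#..#
##...
[10] .....
##...
.#..#
...##
.#..#
##...
[11] .....
##...
.####
..###
.####
##...
[12] .....
##.##
.....
.....
.....
##.##
[13] .....
#...#
#...#
.....
#...#
#...#
[14] .....
#...#
#...#
.....
#...#
#...#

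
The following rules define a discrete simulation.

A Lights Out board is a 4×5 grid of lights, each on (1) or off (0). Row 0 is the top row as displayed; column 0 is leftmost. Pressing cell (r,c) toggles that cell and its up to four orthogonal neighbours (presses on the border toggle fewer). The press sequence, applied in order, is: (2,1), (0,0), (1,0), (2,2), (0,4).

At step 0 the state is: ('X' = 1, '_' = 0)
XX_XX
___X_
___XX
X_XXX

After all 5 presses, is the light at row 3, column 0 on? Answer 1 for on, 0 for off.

1

t=0: XX_XX
___X_
___XX
X_XXX
t=1: XX_XX
_X_X_
XXXXX
XXXXX
t=2: ___XX
XX_X_
XXXXX
XXXXX
t=3: X__XX
___X_
_XXXX
XXXXX
t=4: X__XX
__XX_
____X
XX_XX
t=5: X____
__XXX
____X
XX_XX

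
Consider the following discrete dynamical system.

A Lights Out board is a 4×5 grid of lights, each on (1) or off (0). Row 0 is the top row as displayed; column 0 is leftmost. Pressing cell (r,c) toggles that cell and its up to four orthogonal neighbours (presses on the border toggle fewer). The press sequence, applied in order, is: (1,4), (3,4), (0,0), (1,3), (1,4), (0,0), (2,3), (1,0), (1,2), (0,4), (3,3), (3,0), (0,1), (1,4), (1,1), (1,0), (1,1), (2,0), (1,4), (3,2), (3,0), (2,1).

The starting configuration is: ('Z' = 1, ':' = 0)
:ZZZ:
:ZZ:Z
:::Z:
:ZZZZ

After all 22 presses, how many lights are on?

0) :ZZZ:
:ZZ:Z
:::Z:
:ZZZZ
1) :ZZZZ
:ZZZ:
:::ZZ
:ZZZZ
2) :ZZZZ
:ZZZ:
:::Z:
:ZZ::
3) Z:ZZZ
ZZZZ:
:::Z:
:ZZ::
4) Z:Z:Z
ZZ::Z
:::::
:ZZ::
5) Z:Z::
ZZ:Z:
::::Z
:ZZ::
6) :ZZ::
:Z:Z:
::::Z
:ZZ::
7) :ZZ::
:Z:::
::ZZ:
:ZZZ:
8) ZZZ::
Z::::
Z:ZZ:
:ZZZ:
9) ZZ:::
ZZZZ:
Z::Z:
:ZZZ:
10) ZZ:ZZ
ZZZZZ
Z::Z:
:ZZZ:
11) ZZ:ZZ
ZZZZZ
Z::::
:Z::Z
12) ZZ:ZZ
ZZZZZ
:::::
Z:::Z
13) ::ZZZ
Z:ZZZ
:::::
Z:::Z
14) ::ZZ:
Z:Z::
::::Z
Z:::Z
15) :ZZZ:
:Z:::
:Z::Z
Z:::Z
16) ZZZZ:
Z::::
ZZ::Z
Z:::Z
17) Z:ZZ:
:ZZ::
Z:::Z
Z:::Z
18) Z:ZZ:
ZZZ::
:Z::Z
::::Z
19) Z:ZZZ
ZZZZZ
:Z:::
::::Z
20) Z:ZZZ
ZZZZZ
:ZZ::
:ZZZZ
21) Z:ZZZ
ZZZZZ
ZZZ::
Z:ZZZ
22) Z:ZZZ
Z:ZZZ
:::::
ZZZZZ

13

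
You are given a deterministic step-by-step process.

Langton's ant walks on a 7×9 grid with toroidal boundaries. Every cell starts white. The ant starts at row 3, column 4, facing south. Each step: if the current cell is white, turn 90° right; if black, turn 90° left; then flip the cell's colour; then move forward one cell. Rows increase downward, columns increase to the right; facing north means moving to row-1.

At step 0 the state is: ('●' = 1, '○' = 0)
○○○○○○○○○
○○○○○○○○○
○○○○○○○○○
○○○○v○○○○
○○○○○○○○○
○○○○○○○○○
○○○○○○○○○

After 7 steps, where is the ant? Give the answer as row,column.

[0] ○○○○○○○○○
○○○○○○○○○
○○○○○○○○○
○○○○v○○○○
○○○○○○○○○
○○○○○○○○○
○○○○○○○○○
[1] ○○○○○○○○○
○○○○○○○○○
○○○○○○○○○
○○○<●○○○○
○○○○○○○○○
○○○○○○○○○
○○○○○○○○○
[2] ○○○○○○○○○
○○○○○○○○○
○○○^○○○○○
○○○●●○○○○
○○○○○○○○○
○○○○○○○○○
○○○○○○○○○
[3] ○○○○○○○○○
○○○○○○○○○
○○○●>○○○○
○○○●●○○○○
○○○○○○○○○
○○○○○○○○○
○○○○○○○○○
[4] ○○○○○○○○○
○○○○○○○○○
○○○●●○○○○
○○○●v○○○○
○○○○○○○○○
○○○○○○○○○
○○○○○○○○○
[5] ○○○○○○○○○
○○○○○○○○○
○○○●●○○○○
○○○●○>○○○
○○○○○○○○○
○○○○○○○○○
○○○○○○○○○
[6] ○○○○○○○○○
○○○○○○○○○
○○○●●○○○○
○○○●○●○○○
○○○○○v○○○
○○○○○○○○○
○○○○○○○○○
[7] ○○○○○○○○○
○○○○○○○○○
○○○●●○○○○
○○○●○●○○○
○○○○<●○○○
○○○○○○○○○
○○○○○○○○○

4,4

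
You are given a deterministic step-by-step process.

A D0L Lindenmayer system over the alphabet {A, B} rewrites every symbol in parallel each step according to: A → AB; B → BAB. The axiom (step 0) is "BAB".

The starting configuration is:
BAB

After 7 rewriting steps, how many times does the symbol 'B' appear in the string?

1597

t=0: BAB
t=1: BABABBAB
t=2: BABABBABABBABBABABBAB
t=3: BABABBABABBABBABABBABABBABBABABBABBABABBABABBABBABABBAB
t=4: BABABBABABBABBABABBABABBABBABABBABBABABBABABBABBABABBABABB…BABBABABBABABBABBABABBABABBABBABABBABBABABBABABBABBABABBAB  (len 144)
t=5: BABABBABABBABBABABBABABBABBABABBABBABABBABABBABBABABBABABB…BABBABABBABABBABBABABBABABBABBABABBABBABABBABABBABBABABBAB  (len 377)
t=6: BABABBABABBABBABABBABABBABBABABBABBABABBABABBABBABABBABABB…BABBABABBABABBABBABABBABABBABBABABBABBABABBABABBABBABABBAB  (len 987)
t=7: BABABBABABBABBABABBABABBABBABABBABBABABBABABBABBABABBABABB…BABBABABBABABBABBABABBABABBABBABABBABBABABBABABBABBABABBAB  (len 2584)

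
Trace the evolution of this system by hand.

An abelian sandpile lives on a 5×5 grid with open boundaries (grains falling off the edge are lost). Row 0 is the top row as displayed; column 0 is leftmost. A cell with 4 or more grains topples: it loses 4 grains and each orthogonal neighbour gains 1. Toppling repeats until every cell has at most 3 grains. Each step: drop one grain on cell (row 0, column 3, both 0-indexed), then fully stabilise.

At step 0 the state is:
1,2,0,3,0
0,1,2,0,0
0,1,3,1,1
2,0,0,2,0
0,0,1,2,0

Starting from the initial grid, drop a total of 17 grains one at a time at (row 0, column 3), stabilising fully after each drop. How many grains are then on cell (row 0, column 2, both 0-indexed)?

2

[0] 1,2,0,3,0
0,1,2,0,0
0,1,3,1,1
2,0,0,2,0
0,0,1,2,0
[1] 1,2,1,0,1
0,1,2,1,0
0,1,3,1,1
2,0,0,2,0
0,0,1,2,0
[2] 1,2,1,1,1
0,1,2,1,0
0,1,3,1,1
2,0,0,2,0
0,0,1,2,0
[3] 1,2,1,2,1
0,1,2,1,0
0,1,3,1,1
2,0,0,2,0
0,0,1,2,0
[4] 1,2,1,3,1
0,1,2,1,0
0,1,3,1,1
2,0,0,2,0
0,0,1,2,0
[5] 1,2,2,0,2
0,1,2,2,0
0,1,3,1,1
2,0,0,2,0
0,0,1,2,0
[6] 1,2,2,1,2
0,1,2,2,0
0,1,3,1,1
2,0,0,2,0
0,0,1,2,0
[7] 1,2,2,2,2
0,1,2,2,0
0,1,3,1,1
2,0,0,2,0
0,0,1,2,0
[8] 1,2,2,3,2
0,1,2,2,0
0,1,3,1,1
2,0,0,2,0
0,0,1,2,0
[9] 1,2,3,0,3
0,1,2,3,0
0,1,3,1,1
2,0,0,2,0
0,0,1,2,0
[10] 1,2,3,1,3
0,1,2,3,0
0,1,3,1,1
2,0,0,2,0
0,0,1,2,0
[11] 1,2,3,2,3
0,1,2,3,0
0,1,3,1,1
2,0,0,2,0
0,0,1,2,0
[12] 1,2,3,3,3
0,1,2,3,0
0,1,3,1,1
2,0,0,2,0
0,0,1,2,0
[13] 1,3,1,3,0
0,2,1,1,2
0,2,0,3,1
2,0,1,2,0
0,0,1,2,0
[14] 1,3,2,0,1
0,2,1,2,2
0,2,0,3,1
2,0,1,2,0
0,0,1,2,0
[15] 1,3,2,1,1
0,2,1,2,2
0,2,0,3,1
2,0,1,2,0
0,0,1,2,0
[16] 1,3,2,2,1
0,2,1,2,2
0,2,0,3,1
2,0,1,2,0
0,0,1,2,0
[17] 1,3,2,3,1
0,2,1,2,2
0,2,0,3,1
2,0,1,2,0
0,0,1,2,0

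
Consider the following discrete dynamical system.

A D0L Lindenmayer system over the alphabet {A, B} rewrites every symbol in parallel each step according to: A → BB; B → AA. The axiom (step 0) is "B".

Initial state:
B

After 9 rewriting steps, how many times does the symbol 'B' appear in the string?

[0] B
[1] AA
[2] BBBB
[3] AAAAAAAA
[4] BBBBBBBBBBBBBBBB
[5] AAAAAAAAAAAAAAAAAAAAAAAAAAAAAAAA
[6] BBBBBBBBBBBBBBBBBBBBBBBBBBBBBBBBBBBBBBBBBBBBBBBBBBBBBBBBBBBBBBBB
[7] AAAAAAAAAAAAAAAAAAAAAAAAAAAAAAAAAAAAAAAAAAAAAAAAAAAAAAAAAA…AAAAAAAAAAAAAAAAAAAAAAAAAAAAAAAAAAAAAAAAAAAAAAAAAAAAAAAAAA  (len 128)
[8] BBBBBBBBBBBBBBBBBBBBBBBBBBBBBBBBBBBBBBBBBBBBBBBBBBBBBBBBBB…BBBBBBBBBBBBBBBBBBBBBBBBBBBBBBBBBBBBBBBBBBBBBBBBBBBBBBBBBB  (len 256)
[9] AAAAAAAAAAAAAAAAAAAAAAAAAAAAAAAAAAAAAAAAAAAAAAAAAAAAAAAAAA…AAAAAAAAAAAAAAAAAAAAAAAAAAAAAAAAAAAAAAAAAAAAAAAAAAAAAAAAAA  (len 512)

0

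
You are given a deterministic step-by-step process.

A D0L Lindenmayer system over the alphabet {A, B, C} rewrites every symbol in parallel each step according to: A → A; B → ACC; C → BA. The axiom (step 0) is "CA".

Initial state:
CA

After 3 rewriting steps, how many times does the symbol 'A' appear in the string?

k=0  CA
k=1  BAA
k=2  ACCAA
k=3  ABABAAA

5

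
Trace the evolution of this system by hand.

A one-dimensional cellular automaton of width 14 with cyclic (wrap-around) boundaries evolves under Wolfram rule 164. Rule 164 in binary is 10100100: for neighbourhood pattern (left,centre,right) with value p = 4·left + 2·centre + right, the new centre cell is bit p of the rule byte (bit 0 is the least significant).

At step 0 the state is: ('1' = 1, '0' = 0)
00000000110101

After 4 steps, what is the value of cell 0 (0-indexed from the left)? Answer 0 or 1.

0

[0] 00000000110101
[1] 00000000001111
[2] 00000000000110
[3] 00000000000000
[4] 00000000000000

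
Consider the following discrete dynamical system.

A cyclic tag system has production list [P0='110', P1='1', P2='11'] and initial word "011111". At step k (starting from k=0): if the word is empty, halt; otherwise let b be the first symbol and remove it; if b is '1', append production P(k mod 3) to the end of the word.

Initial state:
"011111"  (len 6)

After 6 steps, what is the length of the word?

9

k=0  "011111"  (len 6)
k=1  "11111"  (len 5)
k=2  "11111"  (len 5)
k=3  "111111"  (len 6)
k=4  "11111110"  (len 8)
k=5  "11111101"  (len 8)
k=6  "111110111"  (len 9)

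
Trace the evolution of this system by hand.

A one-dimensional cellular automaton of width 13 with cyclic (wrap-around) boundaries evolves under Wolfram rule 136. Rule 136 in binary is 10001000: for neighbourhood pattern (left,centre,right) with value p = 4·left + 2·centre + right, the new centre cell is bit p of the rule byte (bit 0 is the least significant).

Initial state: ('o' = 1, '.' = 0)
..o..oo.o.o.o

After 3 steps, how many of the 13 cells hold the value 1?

t=0: ..o..oo.o.o.o
t=1: .....o.......
t=2: .............
t=3: .............

0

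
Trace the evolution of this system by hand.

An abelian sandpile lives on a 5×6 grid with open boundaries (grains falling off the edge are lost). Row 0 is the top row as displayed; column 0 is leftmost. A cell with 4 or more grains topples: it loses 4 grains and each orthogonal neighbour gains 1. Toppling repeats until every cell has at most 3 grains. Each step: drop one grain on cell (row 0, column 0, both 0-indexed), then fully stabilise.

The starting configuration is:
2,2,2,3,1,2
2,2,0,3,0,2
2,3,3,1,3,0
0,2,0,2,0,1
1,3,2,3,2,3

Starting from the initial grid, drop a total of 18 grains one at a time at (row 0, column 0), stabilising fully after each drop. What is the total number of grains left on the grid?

51

[0] 2,2,2,3,1,2
2,2,0,3,0,2
2,3,3,1,3,0
0,2,0,2,0,1
1,3,2,3,2,3
[1] 3,2,2,3,1,2
2,2,0,3,0,2
2,3,3,1,3,0
0,2,0,2,0,1
1,3,2,3,2,3
[2] 0,3,2,3,1,2
3,2,0,3,0,2
2,3,3,1,3,0
0,2,0,2,0,1
1,3,2,3,2,3
[3] 1,3,2,3,1,2
3,2,0,3,0,2
2,3,3,1,3,0
0,2,0,2,0,1
1,3,2,3,2,3
[4] 2,3,2,3,1,2
3,2,0,3,0,2
2,3,3,1,3,0
0,2,0,2,0,1
1,3,2,3,2,3
[5] 3,3,2,3,1,2
3,2,0,3,0,2
2,3,3,1,3,0
0,2,0,2,0,1
1,3,2,3,2,3
[6] 2,1,3,3,1,2
2,1,2,3,0,2
0,2,0,2,3,0
1,3,1,2,0,1
1,3,2,3,2,3
[7] 3,1,3,3,1,2
2,1,2,3,0,2
0,2,0,2,3,0
1,3,1,2,0,1
1,3,2,3,2,3
[8] 0,2,3,3,1,2
3,1,2,3,0,2
0,2,0,2,3,0
1,3,1,2,0,1
1,3,2,3,2,3
[9] 1,2,3,3,1,2
3,1,2,3,0,2
0,2,0,2,3,0
1,3,1,2,0,1
1,3,2,3,2,3
[10] 2,2,3,3,1,2
3,1,2,3,0,2
0,2,0,2,3,0
1,3,1,2,0,1
1,3,2,3,2,3
[11] 3,2,3,3,1,2
3,1,2,3,0,2
0,2,0,2,3,0
1,3,1,2,0,1
1,3,2,3,2,3
[12] 1,3,3,3,1,2
0,2,2,3,0,2
1,2,0,2,3,0
1,3,1,2,0,1
1,3,2,3,2,3
[13] 2,3,3,3,1,2
0,2,2,3,0,2
1,2,0,2,3,0
1,3,1,2,0,1
1,3,2,3,2,3
[14] 3,3,3,3,1,2
0,2,2,3,0,2
1,2,0,2,3,0
1,3,1,2,0,1
1,3,2,3,2,3
[15] 1,2,2,1,2,2
2,0,1,1,1,2
1,3,1,3,3,0
1,3,1,2,0,1
1,3,2,3,2,3
[16] 2,2,2,1,2,2
2,0,1,1,1,2
1,3,1,3,3,0
1,3,1,2,0,1
1,3,2,3,2,3
[17] 3,2,2,1,2,2
2,0,1,1,1,2
1,3,1,3,3,0
1,3,1,2,0,1
1,3,2,3,2,3
[18] 0,3,2,1,2,2
3,0,1,1,1,2
1,3,1,3,3,0
1,3,1,2,0,1
1,3,2,3,2,3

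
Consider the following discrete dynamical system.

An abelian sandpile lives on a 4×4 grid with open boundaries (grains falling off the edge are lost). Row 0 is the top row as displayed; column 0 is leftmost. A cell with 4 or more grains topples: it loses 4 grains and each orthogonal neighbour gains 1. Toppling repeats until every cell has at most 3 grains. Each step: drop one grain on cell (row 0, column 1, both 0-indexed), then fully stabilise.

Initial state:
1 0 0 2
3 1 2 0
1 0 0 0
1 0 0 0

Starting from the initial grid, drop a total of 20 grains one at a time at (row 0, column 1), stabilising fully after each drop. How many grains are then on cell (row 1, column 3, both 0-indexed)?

t=0: 1 0 0 2
3 1 2 0
1 0 0 0
1 0 0 0
t=1: 1 1 0 2
3 1 2 0
1 0 0 0
1 0 0 0
t=2: 1 2 0 2
3 1 2 0
1 0 0 0
1 0 0 0
t=3: 1 3 0 2
3 1 2 0
1 0 0 0
1 0 0 0
t=4: 2 0 1 2
3 2 2 0
1 0 0 0
1 0 0 0
t=5: 2 1 1 2
3 2 2 0
1 0 0 0
1 0 0 0
t=6: 2 2 1 2
3 2 2 0
1 0 0 0
1 0 0 0
t=7: 2 3 1 2
3 2 2 0
1 0 0 0
1 0 0 0
t=8: 3 0 2 2
3 3 2 0
1 0 0 0
1 0 0 0
t=9: 3 1 2 2
3 3 2 0
1 0 0 0
1 0 0 0
t=10: 3 2 2 2
3 3 2 0
1 0 0 0
1 0 0 0
t=11: 3 3 2 2
3 3 2 0
1 0 0 0
1 0 0 0
t=12: 1 2 3 2
1 1 3 0
2 1 0 0
1 0 0 0
t=13: 1 3 3 2
1 1 3 0
2 1 0 0
1 0 0 0
t=14: 2 1 1 3
1 3 0 1
2 1 1 0
1 0 0 0
t=15: 2 2 1 3
1 3 0 1
2 1 1 0
1 0 0 0
t=16: 2 3 1 3
1 3 0 1
2 1 1 0
1 0 0 0
t=17: 3 1 2 3
2 0 1 1
2 2 1 0
1 0 0 0
t=18: 3 2 2 3
2 0 1 1
2 2 1 0
1 0 0 0
t=19: 3 3 2 3
2 0 1 1
2 2 1 0
1 0 0 0
t=20: 0 1 3 3
3 1 1 1
2 2 1 0
1 0 0 0

1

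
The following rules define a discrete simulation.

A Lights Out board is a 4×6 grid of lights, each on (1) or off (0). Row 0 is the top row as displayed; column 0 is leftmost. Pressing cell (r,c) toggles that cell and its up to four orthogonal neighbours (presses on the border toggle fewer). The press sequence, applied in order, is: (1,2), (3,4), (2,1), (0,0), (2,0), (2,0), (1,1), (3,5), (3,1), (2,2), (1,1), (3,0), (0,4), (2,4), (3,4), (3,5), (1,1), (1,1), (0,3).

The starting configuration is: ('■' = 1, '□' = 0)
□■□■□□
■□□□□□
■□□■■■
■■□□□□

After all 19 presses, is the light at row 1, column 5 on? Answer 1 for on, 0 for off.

k=0  □■□■□□
■□□□□□
■□□■■■
■■□□□□
k=1  □■■■□□
■■■■□□
■□■■■■
■■□□□□
k=2  □■■■□□
■■■■□□
■□■■□■
■■□■■■
k=3  □■■■□□
■□■■□□
□■□■□■
■□□■■■
k=4  ■□■■□□
□□■■□□
□■□■□■
■□□■■■
k=5  ■□■■□□
■□■■□□
■□□■□■
□□□■■■
k=6  ■□■■□□
□□■■□□
□■□■□■
■□□■■■
k=7  ■■■■□□
■■□■□□
□□□■□■
■□□■■■
k=8  ■■■■□□
■■□■□□
□□□■□□
■□□■□□
k=9  ■■■■□□
■■□■□□
□■□■□□
□■■■□□
k=10  ■■■■□□
■■■■□□
□□■□□□
□■□■□□
k=11  ■□■■□□
□□□■□□
□■■□□□
□■□■□□
k=12  ■□■■□□
□□□■□□
■■■□□□
■□□■□□
k=13  ■□■□■■
□□□■■□
■■■□□□
■□□■□□
k=14  ■□■□■■
□□□■□□
■■■■■■
■□□■■□
k=15  ■□■□■■
□□□■□□
■■■■□■
■□□□□■
k=16  ■□■□■■
□□□■□□
■■■■□□
■□□□■□
k=17  ■■■□■■
■■■■□□
■□■■□□
■□□□■□
k=18  ■□■□■■
□□□■□□
■■■■□□
■□□□■□
k=19  ■□□■□■
□□□□□□
■■■■□□
■□□□■□

0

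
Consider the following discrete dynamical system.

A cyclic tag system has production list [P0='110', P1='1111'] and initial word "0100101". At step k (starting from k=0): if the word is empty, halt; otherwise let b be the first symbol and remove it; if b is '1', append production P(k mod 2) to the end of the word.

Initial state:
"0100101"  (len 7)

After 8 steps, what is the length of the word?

0) "0100101"  (len 7)
1) "100101"  (len 6)
2) "001011111"  (len 9)
3) "01011111"  (len 8)
4) "1011111"  (len 7)
5) "011111110"  (len 9)
6) "11111110"  (len 8)
7) "1111110110"  (len 10)
8) "1111101101111"  (len 13)

13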